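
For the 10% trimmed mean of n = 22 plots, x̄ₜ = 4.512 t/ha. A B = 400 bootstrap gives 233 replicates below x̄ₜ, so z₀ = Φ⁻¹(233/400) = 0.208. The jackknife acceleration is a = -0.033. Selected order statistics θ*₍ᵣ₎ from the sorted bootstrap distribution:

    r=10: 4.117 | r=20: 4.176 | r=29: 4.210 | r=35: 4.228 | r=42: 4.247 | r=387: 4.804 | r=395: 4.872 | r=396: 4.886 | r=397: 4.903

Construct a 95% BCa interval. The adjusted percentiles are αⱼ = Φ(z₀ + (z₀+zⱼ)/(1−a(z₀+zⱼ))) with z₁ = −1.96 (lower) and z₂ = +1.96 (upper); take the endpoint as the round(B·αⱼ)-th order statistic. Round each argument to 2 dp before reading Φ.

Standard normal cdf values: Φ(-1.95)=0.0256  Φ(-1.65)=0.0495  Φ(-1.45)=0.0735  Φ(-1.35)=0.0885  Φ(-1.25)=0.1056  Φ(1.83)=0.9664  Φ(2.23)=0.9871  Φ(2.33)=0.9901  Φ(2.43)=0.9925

Lower: z₀ + z₁ = 0.208 + (-1.960) = -1.752; 1 − a(z₀+z₁) = 1 − (-0.033)(-1.752) = 0.9422; argument = 0.208 + (-1.752)/0.9422 = -1.6515 → -1.65.
α₁ = Φ(-1.65) = 0.0495; rank = round(400 × 0.0495) = 20; θ*₍20₎ = 4.176.
Upper: z₀ + z₂ = 2.168; 1 − a(z₀+z₂) = 1.0715; argument = 2.2312 → 2.23; α₂ = 0.9871; rank = 395; θ*₍395₎ = 4.872.

(4.176, 4.872)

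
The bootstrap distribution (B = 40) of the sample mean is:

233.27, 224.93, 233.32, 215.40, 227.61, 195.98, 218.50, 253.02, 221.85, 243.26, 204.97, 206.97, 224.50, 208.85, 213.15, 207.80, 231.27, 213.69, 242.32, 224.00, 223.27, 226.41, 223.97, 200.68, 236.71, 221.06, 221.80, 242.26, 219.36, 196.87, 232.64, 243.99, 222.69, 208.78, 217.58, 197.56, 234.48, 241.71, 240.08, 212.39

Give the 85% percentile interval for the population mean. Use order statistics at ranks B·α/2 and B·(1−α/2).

Sorted replicates: 195.98, 196.87, 197.56, 200.68, 204.97, 206.97, 207.80, 208.78, 208.85, 212.39, 213.15, 213.69, 215.40, 217.58, 218.50, 219.36, 221.06, 221.80, 221.85, 222.69, 223.27, 223.97, 224.00, 224.50, 224.93, 226.41, 227.61, 231.27, 232.64, 233.27, 233.32, 234.48, 236.71, 240.08, 241.71, 242.26, 242.32, 243.26, 243.99, 253.02
α = 0.15; lower rank = 40 × 0.075 = 3; upper rank = 40 × 0.925 = 37.
The 3rd smallest replicate is 197.56; the 37th is 242.32.

(197.56, 242.32)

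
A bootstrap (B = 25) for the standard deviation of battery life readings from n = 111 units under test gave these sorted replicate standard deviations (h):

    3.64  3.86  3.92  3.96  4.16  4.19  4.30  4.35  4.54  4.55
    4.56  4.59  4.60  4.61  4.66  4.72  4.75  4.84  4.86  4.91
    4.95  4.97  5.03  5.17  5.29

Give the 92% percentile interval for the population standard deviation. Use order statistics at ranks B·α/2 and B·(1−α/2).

α = 0.08; lower rank = 25 × 0.040 = 1; upper rank = 25 × 0.960 = 24.
The 1st smallest replicate is 3.64; the 24th is 5.17.

(3.64, 5.17)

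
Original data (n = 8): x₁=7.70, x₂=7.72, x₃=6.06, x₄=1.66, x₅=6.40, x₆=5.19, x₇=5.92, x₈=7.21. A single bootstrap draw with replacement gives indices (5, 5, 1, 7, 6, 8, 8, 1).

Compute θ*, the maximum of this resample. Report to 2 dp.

θ* = 7.70

Resample values: 6.40, 6.40, 7.70, 5.92, 5.19, 7.21, 7.21, 7.70.
Maximum = 7.70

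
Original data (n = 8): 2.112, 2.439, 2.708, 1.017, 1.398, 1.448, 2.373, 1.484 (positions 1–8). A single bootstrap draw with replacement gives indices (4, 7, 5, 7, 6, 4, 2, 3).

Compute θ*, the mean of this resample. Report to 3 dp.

θ* = 1.847

Resample values: 1.017, 2.373, 1.398, 2.373, 1.448, 1.017, 2.439, 2.708.
Mean = (1.017 + 2.373 + 1.398 + 2.373 + 1.448 + 1.017 + 2.439 + 2.708) / 8 = 14.7730 / 8 = 1.847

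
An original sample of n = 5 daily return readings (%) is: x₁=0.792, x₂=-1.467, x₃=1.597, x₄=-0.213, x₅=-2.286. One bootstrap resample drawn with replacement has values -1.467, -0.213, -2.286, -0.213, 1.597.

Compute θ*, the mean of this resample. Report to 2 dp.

Mean = ((-1.467) + (-0.213) + (-2.286) + (-0.213) + 1.597) / 5 = -2.5820 / 5 = -0.52

θ* = -0.52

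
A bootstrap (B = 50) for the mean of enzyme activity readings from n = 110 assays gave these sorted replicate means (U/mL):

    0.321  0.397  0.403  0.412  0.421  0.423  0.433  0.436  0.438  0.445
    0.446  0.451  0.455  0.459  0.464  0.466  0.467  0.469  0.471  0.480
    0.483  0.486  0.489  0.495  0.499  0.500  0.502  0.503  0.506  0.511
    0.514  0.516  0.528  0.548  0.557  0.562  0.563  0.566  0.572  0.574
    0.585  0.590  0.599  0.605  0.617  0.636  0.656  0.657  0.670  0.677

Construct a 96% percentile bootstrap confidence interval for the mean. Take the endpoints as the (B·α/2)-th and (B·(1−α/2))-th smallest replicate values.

α = 0.04; lower rank = 50 × 0.020 = 1; upper rank = 50 × 0.980 = 49.
The 1st smallest replicate is 0.321; the 49th is 0.670.

(0.321, 0.670)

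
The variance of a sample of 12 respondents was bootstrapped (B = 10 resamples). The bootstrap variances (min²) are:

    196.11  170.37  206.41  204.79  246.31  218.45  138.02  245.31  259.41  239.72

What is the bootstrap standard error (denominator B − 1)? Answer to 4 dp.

Bootstrap SE is the standard deviation of the 10 replicate variances.
Mean of replicates: (196.11 + 170.37 + 206.41 + 204.79 + 246.31 + 218.45 + 138.02 + 245.31 + 259.41 + 239.72) / 10 = 2124.90000 / 10 = 212.49000
Sum of squared deviations: (−16.38000)² + (−42.12000)² + (−6.08000)² + (−7.70000)² + (+33.82000)² + (+5.96000)² + (−74.47000)² + (+32.82000)² + (+46.92000)² + (+27.23000)² = 12883.86180
Variance = 12883.86180 / 9 = 1431.54020
SE* = √1431.54020

SE* = 37.8357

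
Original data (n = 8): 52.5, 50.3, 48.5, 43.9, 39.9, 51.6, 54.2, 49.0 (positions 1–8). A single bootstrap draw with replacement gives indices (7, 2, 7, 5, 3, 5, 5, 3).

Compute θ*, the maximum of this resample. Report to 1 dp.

θ* = 54.2

Resample values: 54.2, 50.3, 54.2, 39.9, 48.5, 39.9, 39.9, 48.5.
Maximum = 54.2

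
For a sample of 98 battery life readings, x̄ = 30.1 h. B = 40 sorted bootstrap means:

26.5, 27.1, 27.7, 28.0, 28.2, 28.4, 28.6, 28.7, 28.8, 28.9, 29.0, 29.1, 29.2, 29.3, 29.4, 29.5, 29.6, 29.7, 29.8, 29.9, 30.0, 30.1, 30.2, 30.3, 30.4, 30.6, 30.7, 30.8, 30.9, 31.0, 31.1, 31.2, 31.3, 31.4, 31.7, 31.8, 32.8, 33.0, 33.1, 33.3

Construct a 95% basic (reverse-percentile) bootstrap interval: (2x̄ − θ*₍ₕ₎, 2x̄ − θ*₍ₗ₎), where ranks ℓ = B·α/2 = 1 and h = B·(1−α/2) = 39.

(27.1, 33.7)

Percentile endpoints at ranks 1 and 39: θ*₍1₎ = 26.5, θ*₍39₎ = 33.1.
Basic interval reflects these around x̄:
  lower = 2 × 30.1 − 33.1 = 27.1
  upper = 2 × 30.1 − 26.5 = 33.7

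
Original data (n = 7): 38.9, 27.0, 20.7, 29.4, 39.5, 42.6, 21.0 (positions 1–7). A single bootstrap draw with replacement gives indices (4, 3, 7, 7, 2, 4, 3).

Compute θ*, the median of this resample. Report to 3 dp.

Resample values: 29.4, 20.7, 21.0, 21.0, 27.0, 29.4, 20.7.
Sorted: 20.7, 20.7, 21.0, 21.0, 27.0, 29.4, 29.4
Median = middle value = 21.000

θ* = 21.000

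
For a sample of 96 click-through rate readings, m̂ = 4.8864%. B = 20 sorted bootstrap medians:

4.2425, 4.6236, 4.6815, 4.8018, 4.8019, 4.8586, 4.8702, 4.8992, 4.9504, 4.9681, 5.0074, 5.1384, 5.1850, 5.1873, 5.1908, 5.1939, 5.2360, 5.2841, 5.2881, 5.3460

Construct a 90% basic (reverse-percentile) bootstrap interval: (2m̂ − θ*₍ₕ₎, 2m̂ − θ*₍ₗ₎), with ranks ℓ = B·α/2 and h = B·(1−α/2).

Percentile endpoints at ranks 1 and 19: θ*₍1₎ = 4.2425, θ*₍19₎ = 5.2881.
Basic interval reflects these around m̂:
  lower = 2 × 4.8864 − 5.2881 = 4.4847
  upper = 2 × 4.8864 − 4.2425 = 5.5303

(4.4847, 5.5303)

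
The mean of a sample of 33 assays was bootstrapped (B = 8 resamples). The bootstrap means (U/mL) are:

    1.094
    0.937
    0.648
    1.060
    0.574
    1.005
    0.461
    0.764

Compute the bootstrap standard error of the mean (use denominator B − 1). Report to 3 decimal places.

SE* = 0.240

Bootstrap SE is the standard deviation of the 8 replicate means.
Mean of replicates: (1.094 + 0.937 + 0.648 + 1.060 + 0.574 + 1.005 + 0.461 + 0.764) / 8 = 6.5430 / 8 = 0.8179
Sum of squared deviations: (+0.2761)² + (+0.1191)² + (−0.1699)² + (+0.2421)² + (−0.2439)² + (+0.1871)² + (−0.3569)² + (−0.0539)² = 0.4027
Variance = 0.4027 / 7 = 0.0575
SE* = √0.0575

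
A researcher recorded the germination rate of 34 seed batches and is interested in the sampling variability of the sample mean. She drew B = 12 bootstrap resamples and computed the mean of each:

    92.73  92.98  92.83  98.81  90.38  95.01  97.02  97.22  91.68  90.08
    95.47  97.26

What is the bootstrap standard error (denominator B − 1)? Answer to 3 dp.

SE* = 2.912

Bootstrap SE is the standard deviation of the 12 replicate means.
Mean of replicates: (92.73 + 92.98 + 92.83 + 98.81 + 90.38 + 95.01 + 97.02 + 97.22 + 91.68 + 90.08 + 95.47 + 97.26) / 12 = 1131.4700 / 12 = 94.2892
Sum of squared deviations: (−1.5592)² + (−1.3092)² + (−1.4592)² + (+4.5208)² + (−3.9092)² + (+0.7208)² + (+2.7308)² + (+2.9308)² + (−2.6092)² + (−4.2092)² + (+1.1808)² + (+2.9708)² = 93.3055
Variance = 93.3055 / 11 = 8.4823
SE* = √8.4823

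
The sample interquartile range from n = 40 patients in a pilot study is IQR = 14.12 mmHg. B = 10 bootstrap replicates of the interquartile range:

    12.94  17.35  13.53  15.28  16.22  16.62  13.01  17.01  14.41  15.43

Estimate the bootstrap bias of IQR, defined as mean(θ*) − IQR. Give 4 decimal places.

bias = +1.0600

mean(θ*) = (12.94 + 17.35 + 13.53 + 15.28 + 16.22 + 16.62 + 13.01 + 17.01 + 14.41 + 15.43) / 10 = 15.18000
bias = 15.18000 − 14.12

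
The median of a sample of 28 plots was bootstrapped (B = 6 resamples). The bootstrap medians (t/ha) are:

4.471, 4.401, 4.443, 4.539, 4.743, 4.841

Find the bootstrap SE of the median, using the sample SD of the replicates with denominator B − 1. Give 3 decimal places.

Bootstrap SE is the standard deviation of the 6 replicate medians.
Mean of replicates: (4.471 + 4.401 + 4.443 + 4.539 + 4.743 + 4.841) / 6 = 27.4380 / 6 = 4.5730
Sum of squared deviations: (−0.1020)² + (−0.1720)² + (−0.1300)² + (−0.0340)² + (+0.1700)² + (+0.2680)² = 0.1588
Variance = 0.1588 / 5 = 0.0318
SE* = √0.0318

SE* = 0.178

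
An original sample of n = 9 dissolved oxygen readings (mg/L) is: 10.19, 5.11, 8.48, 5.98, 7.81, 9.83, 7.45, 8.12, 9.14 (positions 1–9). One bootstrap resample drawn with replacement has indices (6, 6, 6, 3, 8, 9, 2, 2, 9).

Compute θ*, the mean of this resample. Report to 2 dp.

Resample values: 9.83, 9.83, 9.83, 8.48, 8.12, 9.14, 5.11, 5.11, 9.14.
Mean = (9.83 + 9.83 + 9.83 + 8.48 + 8.12 + 9.14 + 5.11 + 5.11 + 9.14) / 9 = 74.590 / 9 = 8.29

θ* = 8.29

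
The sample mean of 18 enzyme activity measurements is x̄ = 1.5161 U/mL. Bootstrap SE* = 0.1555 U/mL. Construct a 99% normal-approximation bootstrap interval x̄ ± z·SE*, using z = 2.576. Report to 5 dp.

Margin = 2.576 × 0.1555 = 0.400568
Interval: 1.5161 ± 0.400568

(1.11553, 1.91667)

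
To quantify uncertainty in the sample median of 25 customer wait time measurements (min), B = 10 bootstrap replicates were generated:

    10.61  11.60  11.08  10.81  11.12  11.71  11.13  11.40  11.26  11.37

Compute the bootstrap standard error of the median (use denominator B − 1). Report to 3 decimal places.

Bootstrap SE is the standard deviation of the 10 replicate medians.
Mean of replicates: (10.61 + 11.60 + 11.08 + 10.81 + 11.12 + 11.71 + 11.13 + 11.40 + 11.26 + 11.37) / 10 = 112.0900 / 10 = 11.2090
Sum of squared deviations: (−0.5990)² + (+0.3910)² + (−0.1290)² + (−0.3990)² + (−0.0890)² + (+0.5010)² + (−0.0790)² + (+0.1910)² + (+0.0510)² + (+0.1610)² = 1.0177
Variance = 1.0177 / 9 = 0.1131
SE* = √0.1131

SE* = 0.336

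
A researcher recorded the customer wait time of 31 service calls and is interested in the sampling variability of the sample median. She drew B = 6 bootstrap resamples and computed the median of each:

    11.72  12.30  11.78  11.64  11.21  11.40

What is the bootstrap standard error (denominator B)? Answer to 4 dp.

Bootstrap SE is the standard deviation of the 6 replicate medians.
Mean of replicates: (11.72 + 12.30 + 11.78 + 11.64 + 11.21 + 11.40) / 6 = 70.05000 / 6 = 11.67500
Sum of squared deviations: (+0.04500)² + (+0.62500)² + (+0.10500)² + (−0.03500)² + (−0.46500)² + (−0.27500)² = 0.69675
Variance = 0.69675 / 6 = 0.11612
SE* = √0.11612

SE* = 0.3408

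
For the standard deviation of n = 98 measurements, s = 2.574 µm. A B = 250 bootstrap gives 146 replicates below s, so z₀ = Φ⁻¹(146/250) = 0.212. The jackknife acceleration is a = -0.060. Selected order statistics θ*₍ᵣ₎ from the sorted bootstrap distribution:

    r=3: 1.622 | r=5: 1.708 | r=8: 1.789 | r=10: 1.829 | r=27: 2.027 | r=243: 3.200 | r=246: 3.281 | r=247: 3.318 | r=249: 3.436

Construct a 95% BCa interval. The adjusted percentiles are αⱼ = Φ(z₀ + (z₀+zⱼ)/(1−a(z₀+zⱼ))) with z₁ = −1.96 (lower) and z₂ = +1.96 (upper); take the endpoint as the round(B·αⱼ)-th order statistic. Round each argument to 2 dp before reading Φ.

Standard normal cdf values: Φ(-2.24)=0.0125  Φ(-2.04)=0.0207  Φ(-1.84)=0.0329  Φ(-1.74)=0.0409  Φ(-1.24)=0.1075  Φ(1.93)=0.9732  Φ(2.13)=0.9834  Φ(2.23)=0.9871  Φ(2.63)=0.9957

Lower: z₀ + z₁ = 0.212 + (-1.960) = -1.748; 1 − a(z₀+z₁) = 1 − (-0.060)(-1.748) = 0.8951; argument = 0.212 + (-1.748)/0.8951 = -1.7408 → -1.74.
α₁ = Φ(-1.74) = 0.0409; rank = round(250 × 0.0409) = 10; θ*₍10₎ = 1.829.
Upper: z₀ + z₂ = 2.172; 1 − a(z₀+z₂) = 1.1303; argument = 2.1336 → 2.13; α₂ = 0.9834; rank = 246; θ*₍246₎ = 3.281.

(1.829, 3.281)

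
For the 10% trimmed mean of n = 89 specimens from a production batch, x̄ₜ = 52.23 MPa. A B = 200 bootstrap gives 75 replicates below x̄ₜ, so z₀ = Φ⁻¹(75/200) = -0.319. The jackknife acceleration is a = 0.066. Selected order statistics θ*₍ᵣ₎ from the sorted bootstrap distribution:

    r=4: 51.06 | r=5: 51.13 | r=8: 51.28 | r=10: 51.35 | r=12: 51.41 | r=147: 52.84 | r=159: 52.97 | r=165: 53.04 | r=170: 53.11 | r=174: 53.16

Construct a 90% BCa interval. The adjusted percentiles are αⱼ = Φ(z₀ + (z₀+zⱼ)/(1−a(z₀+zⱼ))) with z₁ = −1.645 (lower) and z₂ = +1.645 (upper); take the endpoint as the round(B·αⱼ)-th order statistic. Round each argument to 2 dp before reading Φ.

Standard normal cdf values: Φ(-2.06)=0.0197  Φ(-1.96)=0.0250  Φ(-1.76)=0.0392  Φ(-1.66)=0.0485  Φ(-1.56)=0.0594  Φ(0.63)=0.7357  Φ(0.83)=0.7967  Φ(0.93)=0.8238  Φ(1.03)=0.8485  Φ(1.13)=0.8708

(51.06, 53.16)

Lower: z₀ + z₁ = -0.319 + (-1.645) = -1.964; 1 − a(z₀+z₁) = 1 − (0.066)(-1.964) = 1.1296; argument = -0.319 + (-1.964)/1.1296 = -2.0576 → -2.06.
α₁ = Φ(-2.06) = 0.0197; rank = round(200 × 0.0197) = 4; θ*₍4₎ = 51.06.
Upper: z₀ + z₂ = 1.326; 1 − a(z₀+z₂) = 0.9125; argument = 1.1342 → 1.13; α₂ = 0.8708; rank = 174; θ*₍174₎ = 53.16.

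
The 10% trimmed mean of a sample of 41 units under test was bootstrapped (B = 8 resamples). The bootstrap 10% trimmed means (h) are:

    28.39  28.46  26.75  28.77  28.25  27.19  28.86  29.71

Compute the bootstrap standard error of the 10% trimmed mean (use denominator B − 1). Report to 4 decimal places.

Bootstrap SE is the standard deviation of the 8 replicate 10% trimmed means.
Mean of replicates: (28.39 + 28.46 + 26.75 + 28.77 + 28.25 + 27.19 + 28.86 + 29.71) / 8 = 226.38000 / 8 = 28.29750
Sum of squared deviations: (+0.09250)² + (+0.16250)² + (−1.54750)² + (+0.47250)² + (−0.04750)² + (−1.10750)² + (+0.56250)² + (+1.41250)² = 6.19335
Variance = 6.19335 / 7 = 0.88476
SE* = √0.88476

SE* = 0.9406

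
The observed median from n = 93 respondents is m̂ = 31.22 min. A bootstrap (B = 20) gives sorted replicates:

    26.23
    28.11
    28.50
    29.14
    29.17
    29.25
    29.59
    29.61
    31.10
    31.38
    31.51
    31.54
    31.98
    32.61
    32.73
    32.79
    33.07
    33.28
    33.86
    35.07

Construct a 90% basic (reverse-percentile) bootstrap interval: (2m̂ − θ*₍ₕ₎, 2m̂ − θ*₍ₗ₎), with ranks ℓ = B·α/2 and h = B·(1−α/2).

Percentile endpoints at ranks 1 and 19: θ*₍1₎ = 26.23, θ*₍19₎ = 33.86.
Basic interval reflects these around m̂:
  lower = 2 × 31.22 − 33.86 = 28.58
  upper = 2 × 31.22 − 26.23 = 36.21

(28.58, 36.21)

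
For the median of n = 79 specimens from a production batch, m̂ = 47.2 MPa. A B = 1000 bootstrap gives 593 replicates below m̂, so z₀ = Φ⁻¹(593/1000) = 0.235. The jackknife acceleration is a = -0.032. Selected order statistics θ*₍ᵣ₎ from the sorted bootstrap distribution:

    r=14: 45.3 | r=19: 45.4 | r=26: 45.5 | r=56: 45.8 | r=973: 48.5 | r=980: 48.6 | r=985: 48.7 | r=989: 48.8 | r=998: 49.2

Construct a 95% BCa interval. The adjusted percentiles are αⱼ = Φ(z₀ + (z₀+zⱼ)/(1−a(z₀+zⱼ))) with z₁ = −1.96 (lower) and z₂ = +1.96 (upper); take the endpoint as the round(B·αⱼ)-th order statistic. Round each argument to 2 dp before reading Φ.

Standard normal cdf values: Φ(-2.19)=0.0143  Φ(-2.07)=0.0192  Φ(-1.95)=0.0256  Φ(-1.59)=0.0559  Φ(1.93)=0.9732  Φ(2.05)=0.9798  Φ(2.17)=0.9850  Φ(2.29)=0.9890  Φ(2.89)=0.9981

(45.8, 48.8)

Lower: z₀ + z₁ = 0.235 + (-1.960) = -1.725; 1 − a(z₀+z₁) = 1 − (-0.032)(-1.725) = 0.9448; argument = 0.235 + (-1.725)/0.9448 = -1.5908 → -1.59.
α₁ = Φ(-1.59) = 0.0559; rank = round(1000 × 0.0559) = 56; θ*₍56₎ = 45.8.
Upper: z₀ + z₂ = 2.195; 1 − a(z₀+z₂) = 1.0702; argument = 2.2859 → 2.29; α₂ = 0.9890; rank = 989; θ*₍989₎ = 48.8.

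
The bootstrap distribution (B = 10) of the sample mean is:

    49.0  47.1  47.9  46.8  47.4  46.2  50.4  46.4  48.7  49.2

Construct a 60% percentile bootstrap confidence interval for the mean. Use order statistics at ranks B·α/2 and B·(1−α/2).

(46.4, 49.0)

Sorted replicates: 46.2, 46.4, 46.8, 47.1, 47.4, 47.9, 48.7, 49.0, 49.2, 50.4
α = 0.40; lower rank = 10 × 0.200 = 2; upper rank = 10 × 0.800 = 8.
The 2nd smallest replicate is 46.4; the 8th is 49.0.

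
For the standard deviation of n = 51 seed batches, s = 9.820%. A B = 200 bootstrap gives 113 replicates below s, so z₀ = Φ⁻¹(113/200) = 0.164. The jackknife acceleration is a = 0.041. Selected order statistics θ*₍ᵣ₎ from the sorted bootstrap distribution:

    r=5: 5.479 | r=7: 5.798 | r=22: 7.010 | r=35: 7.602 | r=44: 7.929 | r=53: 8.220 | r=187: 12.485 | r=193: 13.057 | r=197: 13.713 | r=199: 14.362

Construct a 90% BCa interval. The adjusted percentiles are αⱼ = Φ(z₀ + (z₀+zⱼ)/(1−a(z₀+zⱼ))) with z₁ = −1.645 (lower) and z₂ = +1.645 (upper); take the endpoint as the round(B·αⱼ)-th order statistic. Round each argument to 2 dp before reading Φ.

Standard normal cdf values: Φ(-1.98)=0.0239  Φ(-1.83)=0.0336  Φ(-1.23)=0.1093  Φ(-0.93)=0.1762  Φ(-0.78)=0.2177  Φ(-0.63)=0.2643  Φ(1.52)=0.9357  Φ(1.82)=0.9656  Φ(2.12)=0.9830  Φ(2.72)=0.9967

Lower: z₀ + z₁ = 0.164 + (-1.645) = -1.481; 1 − a(z₀+z₁) = 1 − (0.041)(-1.481) = 1.0607; argument = 0.164 + (-1.481)/1.0607 = -1.2322 → -1.23.
α₁ = Φ(-1.23) = 0.1093; rank = round(200 × 0.1093) = 22; θ*₍22₎ = 7.010.
Upper: z₀ + z₂ = 1.809; 1 − a(z₀+z₂) = 0.9258; argument = 2.1179 → 2.12; α₂ = 0.9830; rank = 197; θ*₍197₎ = 13.713.

(7.010, 13.713)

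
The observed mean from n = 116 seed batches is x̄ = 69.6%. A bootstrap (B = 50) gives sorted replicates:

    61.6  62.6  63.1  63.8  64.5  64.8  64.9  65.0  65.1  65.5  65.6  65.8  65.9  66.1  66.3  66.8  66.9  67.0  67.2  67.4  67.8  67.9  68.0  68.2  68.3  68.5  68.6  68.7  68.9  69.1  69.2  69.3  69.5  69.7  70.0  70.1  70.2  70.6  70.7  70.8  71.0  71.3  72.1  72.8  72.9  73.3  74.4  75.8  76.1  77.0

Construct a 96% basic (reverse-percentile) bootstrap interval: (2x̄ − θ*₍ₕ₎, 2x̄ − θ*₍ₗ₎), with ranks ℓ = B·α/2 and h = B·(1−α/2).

(63.1, 77.6)

Percentile endpoints at ranks 1 and 49: θ*₍1₎ = 61.6, θ*₍49₎ = 76.1.
Basic interval reflects these around x̄:
  lower = 2 × 69.6 − 76.1 = 63.1
  upper = 2 × 69.6 − 61.6 = 77.6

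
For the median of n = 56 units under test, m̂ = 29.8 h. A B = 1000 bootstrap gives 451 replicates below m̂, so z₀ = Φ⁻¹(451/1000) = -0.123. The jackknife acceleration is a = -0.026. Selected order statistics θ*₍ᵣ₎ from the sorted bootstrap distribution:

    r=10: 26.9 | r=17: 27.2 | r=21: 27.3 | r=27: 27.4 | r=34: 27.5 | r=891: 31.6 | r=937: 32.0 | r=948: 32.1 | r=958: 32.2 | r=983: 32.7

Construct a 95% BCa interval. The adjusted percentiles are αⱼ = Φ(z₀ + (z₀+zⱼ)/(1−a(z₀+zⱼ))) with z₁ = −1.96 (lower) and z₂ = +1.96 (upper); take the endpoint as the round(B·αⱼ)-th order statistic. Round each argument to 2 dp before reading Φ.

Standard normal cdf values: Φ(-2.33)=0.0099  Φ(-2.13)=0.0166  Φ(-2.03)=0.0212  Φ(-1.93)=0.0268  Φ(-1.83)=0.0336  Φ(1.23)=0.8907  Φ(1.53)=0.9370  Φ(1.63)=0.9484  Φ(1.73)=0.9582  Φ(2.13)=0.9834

(26.9, 32.1)

Lower: z₀ + z₁ = -0.123 + (-1.960) = -2.083; 1 − a(z₀+z₁) = 1 − (-0.026)(-2.083) = 0.9458; argument = -0.123 + (-2.083)/0.9458 = -2.3253 → -2.33.
α₁ = Φ(-2.33) = 0.0099; rank = round(1000 × 0.0099) = 10; θ*₍10₎ = 26.9.
Upper: z₀ + z₂ = 1.837; 1 − a(z₀+z₂) = 1.0478; argument = 1.6303 → 1.63; α₂ = 0.9484; rank = 948; θ*₍948₎ = 32.1.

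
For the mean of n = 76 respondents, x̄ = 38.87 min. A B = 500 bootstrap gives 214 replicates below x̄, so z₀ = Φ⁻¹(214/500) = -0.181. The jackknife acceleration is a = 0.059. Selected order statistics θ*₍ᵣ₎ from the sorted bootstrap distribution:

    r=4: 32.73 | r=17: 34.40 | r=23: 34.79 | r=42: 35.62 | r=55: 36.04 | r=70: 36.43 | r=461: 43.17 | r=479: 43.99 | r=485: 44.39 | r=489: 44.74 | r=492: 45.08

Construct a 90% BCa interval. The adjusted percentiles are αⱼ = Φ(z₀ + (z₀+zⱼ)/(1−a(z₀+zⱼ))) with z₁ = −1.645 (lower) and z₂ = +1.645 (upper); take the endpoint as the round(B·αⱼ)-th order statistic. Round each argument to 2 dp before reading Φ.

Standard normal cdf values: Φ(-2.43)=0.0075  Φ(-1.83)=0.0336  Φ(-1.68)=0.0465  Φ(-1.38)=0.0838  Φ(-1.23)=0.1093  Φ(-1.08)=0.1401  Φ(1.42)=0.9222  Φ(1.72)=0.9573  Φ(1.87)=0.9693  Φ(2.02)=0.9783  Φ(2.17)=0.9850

(34.40, 43.17)

Lower: z₀ + z₁ = -0.181 + (-1.645) = -1.826; 1 − a(z₀+z₁) = 1 − (0.059)(-1.826) = 1.1077; argument = -0.181 + (-1.826)/1.1077 = -1.8294 → -1.83.
α₁ = Φ(-1.83) = 0.0336; rank = round(500 × 0.0336) = 17; θ*₍17₎ = 34.40.
Upper: z₀ + z₂ = 1.464; 1 − a(z₀+z₂) = 0.9136; argument = 1.4214 → 1.42; α₂ = 0.9222; rank = 461; θ*₍461₎ = 43.17.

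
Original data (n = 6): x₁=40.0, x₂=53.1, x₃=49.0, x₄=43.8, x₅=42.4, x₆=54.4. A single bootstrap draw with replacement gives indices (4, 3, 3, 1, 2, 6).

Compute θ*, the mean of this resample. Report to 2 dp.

Resample values: 43.8, 49.0, 49.0, 40.0, 53.1, 54.4.
Mean = (43.8 + 49.0 + 49.0 + 40.0 + 53.1 + 54.4) / 6 = 289.30 / 6 = 48.22

θ* = 48.22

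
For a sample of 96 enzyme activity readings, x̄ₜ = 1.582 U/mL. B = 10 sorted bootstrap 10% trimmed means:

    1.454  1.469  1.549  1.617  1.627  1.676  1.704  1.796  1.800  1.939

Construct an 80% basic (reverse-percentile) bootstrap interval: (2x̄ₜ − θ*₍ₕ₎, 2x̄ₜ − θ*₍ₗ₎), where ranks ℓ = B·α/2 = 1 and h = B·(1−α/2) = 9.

Percentile endpoints at ranks 1 and 9: θ*₍1₎ = 1.454, θ*₍9₎ = 1.800.
Basic interval reflects these around x̄ₜ:
  lower = 2 × 1.582 − 1.800 = 1.364
  upper = 2 × 1.582 − 1.454 = 1.710

(1.364, 1.710)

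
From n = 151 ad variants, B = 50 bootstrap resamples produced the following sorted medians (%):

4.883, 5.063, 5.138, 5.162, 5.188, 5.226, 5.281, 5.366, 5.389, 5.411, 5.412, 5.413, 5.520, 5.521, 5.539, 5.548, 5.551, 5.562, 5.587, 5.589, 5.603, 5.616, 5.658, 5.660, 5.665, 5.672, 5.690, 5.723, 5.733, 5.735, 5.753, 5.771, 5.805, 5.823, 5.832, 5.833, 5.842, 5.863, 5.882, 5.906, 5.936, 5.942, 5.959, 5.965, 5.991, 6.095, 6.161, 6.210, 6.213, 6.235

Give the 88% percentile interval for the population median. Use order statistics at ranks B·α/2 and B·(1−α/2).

α = 0.12; lower rank = 50 × 0.060 = 3; upper rank = 50 × 0.940 = 47.
The 3rd smallest replicate is 5.138; the 47th is 6.161.

(5.138, 6.161)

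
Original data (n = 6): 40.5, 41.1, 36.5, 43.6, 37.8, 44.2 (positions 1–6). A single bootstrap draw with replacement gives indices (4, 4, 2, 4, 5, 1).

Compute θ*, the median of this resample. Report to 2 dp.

θ* = 42.35

Resample values: 43.6, 43.6, 41.1, 43.6, 37.8, 40.5.
Sorted: 37.8, 40.5, 41.1, 43.6, 43.6, 43.6
Median = average of the two middle values = 42.35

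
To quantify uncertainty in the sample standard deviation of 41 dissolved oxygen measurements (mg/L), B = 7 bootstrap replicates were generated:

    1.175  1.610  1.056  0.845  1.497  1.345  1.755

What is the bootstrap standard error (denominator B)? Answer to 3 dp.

Bootstrap SE is the standard deviation of the 7 replicate standard deviations.
Mean of replicates: (1.175 + 1.610 + 1.056 + 0.845 + 1.497 + 1.345 + 1.755) / 7 = 9.2830 / 7 = 1.3261
Sum of squared deviations: (−0.1511)² + (+0.2839)² + (−0.2701)² + (−0.4811)² + (+0.1709)² + (+0.0189)² + (+0.4289)² = 0.6214
Variance = 0.6214 / 7 = 0.0888
SE* = √0.0888

SE* = 0.298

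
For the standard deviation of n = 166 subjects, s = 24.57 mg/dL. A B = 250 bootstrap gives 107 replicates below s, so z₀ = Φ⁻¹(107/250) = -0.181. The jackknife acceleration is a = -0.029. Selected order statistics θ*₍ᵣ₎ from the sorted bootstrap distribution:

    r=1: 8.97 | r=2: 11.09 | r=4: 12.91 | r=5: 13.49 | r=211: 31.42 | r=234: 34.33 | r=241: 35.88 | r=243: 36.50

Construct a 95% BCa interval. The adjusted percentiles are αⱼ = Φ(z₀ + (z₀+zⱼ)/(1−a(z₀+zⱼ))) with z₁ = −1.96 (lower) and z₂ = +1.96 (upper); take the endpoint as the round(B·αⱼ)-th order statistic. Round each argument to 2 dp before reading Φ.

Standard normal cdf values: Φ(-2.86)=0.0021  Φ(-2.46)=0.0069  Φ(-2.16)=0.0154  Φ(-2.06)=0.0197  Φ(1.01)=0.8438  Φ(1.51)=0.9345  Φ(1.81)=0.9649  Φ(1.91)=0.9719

Lower: z₀ + z₁ = -0.181 + (-1.960) = -2.141; 1 − a(z₀+z₁) = 1 − (-0.029)(-2.141) = 0.9379; argument = -0.181 + (-2.141)/0.9379 = -2.4637 → -2.46.
α₁ = Φ(-2.46) = 0.0069; rank = round(250 × 0.0069) = 2; θ*₍2₎ = 11.09.
Upper: z₀ + z₂ = 1.779; 1 − a(z₀+z₂) = 1.0516; argument = 1.5107 → 1.51; α₂ = 0.9345; rank = 234; θ*₍234₎ = 34.33.

(11.09, 34.33)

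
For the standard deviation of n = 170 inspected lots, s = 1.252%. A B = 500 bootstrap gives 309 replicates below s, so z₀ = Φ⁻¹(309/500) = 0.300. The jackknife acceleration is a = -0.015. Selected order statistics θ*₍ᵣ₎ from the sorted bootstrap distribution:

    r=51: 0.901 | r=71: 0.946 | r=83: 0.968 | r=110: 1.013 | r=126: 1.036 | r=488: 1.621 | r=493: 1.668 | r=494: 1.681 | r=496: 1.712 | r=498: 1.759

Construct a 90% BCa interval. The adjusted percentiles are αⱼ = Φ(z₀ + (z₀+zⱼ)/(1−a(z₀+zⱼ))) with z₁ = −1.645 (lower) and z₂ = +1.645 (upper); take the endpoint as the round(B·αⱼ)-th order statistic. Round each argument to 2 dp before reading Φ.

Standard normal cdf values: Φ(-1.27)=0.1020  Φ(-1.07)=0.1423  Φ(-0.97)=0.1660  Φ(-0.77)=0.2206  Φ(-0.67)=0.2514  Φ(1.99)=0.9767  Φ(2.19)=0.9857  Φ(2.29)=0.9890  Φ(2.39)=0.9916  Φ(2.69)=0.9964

Lower: z₀ + z₁ = 0.300 + (-1.645) = -1.345; 1 − a(z₀+z₁) = 1 − (-0.015)(-1.345) = 0.9798; argument = 0.300 + (-1.345)/0.9798 = -1.0727 → -1.07.
α₁ = Φ(-1.07) = 0.1423; rank = round(500 × 0.1423) = 71; θ*₍71₎ = 0.946.
Upper: z₀ + z₂ = 1.945; 1 − a(z₀+z₂) = 1.0292; argument = 2.1899 → 2.19; α₂ = 0.9857; rank = 493; θ*₍493₎ = 1.668.

(0.946, 1.668)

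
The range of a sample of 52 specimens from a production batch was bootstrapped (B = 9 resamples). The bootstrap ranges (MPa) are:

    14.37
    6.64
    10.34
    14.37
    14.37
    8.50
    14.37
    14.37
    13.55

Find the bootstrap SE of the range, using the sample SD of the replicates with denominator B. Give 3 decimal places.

Bootstrap SE is the standard deviation of the 9 replicate ranges.
Mean of replicates: (14.37 + 6.64 + 10.34 + 14.37 + 14.37 + 8.50 + 14.37 + 14.37 + 13.55) / 9 = 110.8800 / 9 = 12.3200
Sum of squared deviations: (+2.0500)² + (−5.6800)² + (−1.9800)² + (+2.0500)² + (+2.0500)² + (−3.8200)² + (+2.0500)² + (+2.0500)² + (+1.2300)² = 73.3006
Variance = 73.3006 / 9 = 8.1445
SE* = √8.1445

SE* = 2.854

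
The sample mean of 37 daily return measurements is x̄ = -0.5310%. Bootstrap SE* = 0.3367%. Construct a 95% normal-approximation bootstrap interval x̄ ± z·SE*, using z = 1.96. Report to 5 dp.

Margin = 1.96 × 0.3367 = 0.659932
Interval: -0.5310 ± 0.659932

(-1.19093, 0.12893)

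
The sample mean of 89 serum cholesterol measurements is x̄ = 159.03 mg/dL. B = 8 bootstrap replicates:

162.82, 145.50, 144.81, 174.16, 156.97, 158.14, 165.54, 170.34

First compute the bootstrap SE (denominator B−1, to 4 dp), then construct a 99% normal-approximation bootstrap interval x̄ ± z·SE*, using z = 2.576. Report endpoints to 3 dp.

(131.503, 186.557)

Mean of replicates = 159.7850; sum of squared deviations = 799.3220; SE* = √(799.3220/7) = 10.6859
Margin = 2.576 × 10.6859 = 27.5269
Interval: 159.03 ± 27.5269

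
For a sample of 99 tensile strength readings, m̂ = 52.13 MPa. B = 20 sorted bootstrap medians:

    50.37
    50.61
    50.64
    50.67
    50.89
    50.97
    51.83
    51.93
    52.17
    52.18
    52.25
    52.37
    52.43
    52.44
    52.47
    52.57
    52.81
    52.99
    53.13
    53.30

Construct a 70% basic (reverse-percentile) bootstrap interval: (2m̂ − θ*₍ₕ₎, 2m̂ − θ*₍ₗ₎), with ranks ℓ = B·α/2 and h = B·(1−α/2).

Percentile endpoints at ranks 3 and 17: θ*₍3₎ = 50.64, θ*₍17₎ = 52.81.
Basic interval reflects these around m̂:
  lower = 2 × 52.13 − 52.81 = 51.45
  upper = 2 × 52.13 − 50.64 = 53.62

(51.45, 53.62)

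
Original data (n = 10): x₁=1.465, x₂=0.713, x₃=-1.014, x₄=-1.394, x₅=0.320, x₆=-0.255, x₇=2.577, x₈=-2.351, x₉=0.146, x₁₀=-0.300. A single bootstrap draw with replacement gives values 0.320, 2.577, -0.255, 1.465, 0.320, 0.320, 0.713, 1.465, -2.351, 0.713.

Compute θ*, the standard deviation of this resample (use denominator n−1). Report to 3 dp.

θ* = 1.293

Mean = 0.5287; sum of squared deviations = 15.0543
s² = 15.0543 / 9 = 1.6727
s = √1.6727 = 1.293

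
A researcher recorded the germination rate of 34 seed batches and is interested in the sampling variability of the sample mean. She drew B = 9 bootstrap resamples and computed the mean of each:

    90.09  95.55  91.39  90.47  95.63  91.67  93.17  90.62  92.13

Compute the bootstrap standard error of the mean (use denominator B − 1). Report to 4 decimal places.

SE* = 2.0832

Bootstrap SE is the standard deviation of the 9 replicate means.
Mean of replicates: (90.09 + 95.55 + 91.39 + 90.47 + 95.63 + 91.67 + 93.17 + 90.62 + 92.13) / 9 = 830.72000 / 9 = 92.30222
Sum of squared deviations: (−2.21222)² + (+3.24778)² + (−0.91222)² + (−1.83222)² + (+3.32778)² + (−0.63222)² + (+0.86778)² + (−1.68222)² + (−0.17222)² = 34.71756
Variance = 34.71756 / 8 = 4.33969
SE* = √4.33969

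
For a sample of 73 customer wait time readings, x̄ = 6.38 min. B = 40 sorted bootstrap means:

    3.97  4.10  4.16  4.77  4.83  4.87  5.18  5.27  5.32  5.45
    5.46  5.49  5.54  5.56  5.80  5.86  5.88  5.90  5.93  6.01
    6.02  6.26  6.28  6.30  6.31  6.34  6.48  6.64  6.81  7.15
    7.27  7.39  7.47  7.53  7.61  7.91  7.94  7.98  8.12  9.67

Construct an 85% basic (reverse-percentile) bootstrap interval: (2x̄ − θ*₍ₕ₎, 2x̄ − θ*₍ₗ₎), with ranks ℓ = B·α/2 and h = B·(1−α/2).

Percentile endpoints at ranks 3 and 37: θ*₍3₎ = 4.16, θ*₍37₎ = 7.94.
Basic interval reflects these around x̄:
  lower = 2 × 6.38 − 7.94 = 4.82
  upper = 2 × 6.38 − 4.16 = 8.60

(4.82, 8.60)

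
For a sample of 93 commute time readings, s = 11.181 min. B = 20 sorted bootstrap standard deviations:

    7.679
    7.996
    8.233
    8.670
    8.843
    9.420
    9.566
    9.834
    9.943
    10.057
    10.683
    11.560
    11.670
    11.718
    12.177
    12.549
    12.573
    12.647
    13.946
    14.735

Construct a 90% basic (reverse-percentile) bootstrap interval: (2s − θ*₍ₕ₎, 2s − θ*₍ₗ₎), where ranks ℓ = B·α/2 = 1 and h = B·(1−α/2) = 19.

Percentile endpoints at ranks 1 and 19: θ*₍1₎ = 7.679, θ*₍19₎ = 13.946.
Basic interval reflects these around s:
  lower = 2 × 11.181 − 13.946 = 8.416
  upper = 2 × 11.181 − 7.679 = 14.683

(8.416, 14.683)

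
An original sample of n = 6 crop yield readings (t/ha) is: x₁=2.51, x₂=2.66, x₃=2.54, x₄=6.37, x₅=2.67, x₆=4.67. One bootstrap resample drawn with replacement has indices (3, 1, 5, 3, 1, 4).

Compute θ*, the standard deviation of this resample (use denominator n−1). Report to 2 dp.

θ* = 1.56

Resample values: 2.54, 2.51, 2.67, 2.54, 2.51, 6.37.
Mean = 3.1900; sum of squared deviations = 12.1526
s² = 12.1526 / 5 = 2.4305
s = √2.4305 = 1.56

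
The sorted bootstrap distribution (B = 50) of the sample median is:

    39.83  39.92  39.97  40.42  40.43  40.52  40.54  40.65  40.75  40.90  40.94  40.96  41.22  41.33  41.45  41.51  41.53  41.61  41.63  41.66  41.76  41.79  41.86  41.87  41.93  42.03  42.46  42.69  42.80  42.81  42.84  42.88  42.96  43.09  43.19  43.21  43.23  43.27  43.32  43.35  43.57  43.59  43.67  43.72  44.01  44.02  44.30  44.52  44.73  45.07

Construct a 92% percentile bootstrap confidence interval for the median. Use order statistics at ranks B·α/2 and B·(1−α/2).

(39.92, 44.52)

α = 0.08; lower rank = 50 × 0.040 = 2; upper rank = 50 × 0.960 = 48.
The 2nd smallest replicate is 39.92; the 48th is 44.52.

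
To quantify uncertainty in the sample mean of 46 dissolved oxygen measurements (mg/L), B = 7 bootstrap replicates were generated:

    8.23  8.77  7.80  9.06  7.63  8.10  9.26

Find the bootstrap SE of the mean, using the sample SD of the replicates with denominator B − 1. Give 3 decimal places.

SE* = 0.630

Bootstrap SE is the standard deviation of the 7 replicate means.
Mean of replicates: (8.23 + 8.77 + 7.80 + 9.06 + 7.63 + 8.10 + 9.26) / 7 = 58.8500 / 7 = 8.4071
Sum of squared deviations: (−0.1771)² + (+0.3629)² + (−0.6071)² + (+0.6529)² + (−0.7771)² + (−0.3071)² + (+0.8529)² = 2.3835
Variance = 2.3835 / 6 = 0.3973
SE* = √0.3973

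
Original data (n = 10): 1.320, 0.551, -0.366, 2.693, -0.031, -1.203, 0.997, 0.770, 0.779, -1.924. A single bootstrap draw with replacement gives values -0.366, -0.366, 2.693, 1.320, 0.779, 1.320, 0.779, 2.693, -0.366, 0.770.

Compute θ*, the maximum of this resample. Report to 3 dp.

Maximum = 2.693

θ* = 2.693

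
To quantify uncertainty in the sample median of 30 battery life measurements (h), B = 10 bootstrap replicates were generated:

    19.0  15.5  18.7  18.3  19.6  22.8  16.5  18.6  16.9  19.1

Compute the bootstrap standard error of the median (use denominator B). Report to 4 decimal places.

SE* = 1.8963

Bootstrap SE is the standard deviation of the 10 replicate medians.
Mean of replicates: (19.0 + 15.5 + 18.7 + 18.3 + 19.6 + 22.8 + 16.5 + 18.6 + 16.9 + 19.1) / 10 = 185.00000 / 10 = 18.50000
Sum of squared deviations: (+0.50000)² + (−3.00000)² + (+0.20000)² + (−0.20000)² + (+1.10000)² + (+4.30000)² + (−2.00000)² + (+0.10000)² + (−1.60000)² + (+0.60000)² = 35.96000
Variance = 35.96000 / 10 = 3.59600
SE* = √3.59600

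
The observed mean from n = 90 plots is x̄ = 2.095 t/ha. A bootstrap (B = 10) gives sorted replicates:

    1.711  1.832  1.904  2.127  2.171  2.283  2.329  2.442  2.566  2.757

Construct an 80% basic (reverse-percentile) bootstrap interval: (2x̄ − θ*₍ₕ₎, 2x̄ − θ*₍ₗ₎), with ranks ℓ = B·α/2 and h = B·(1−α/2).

(1.624, 2.479)

Percentile endpoints at ranks 1 and 9: θ*₍1₎ = 1.711, θ*₍9₎ = 2.566.
Basic interval reflects these around x̄:
  lower = 2 × 2.095 − 2.566 = 1.624
  upper = 2 × 2.095 − 1.711 = 2.479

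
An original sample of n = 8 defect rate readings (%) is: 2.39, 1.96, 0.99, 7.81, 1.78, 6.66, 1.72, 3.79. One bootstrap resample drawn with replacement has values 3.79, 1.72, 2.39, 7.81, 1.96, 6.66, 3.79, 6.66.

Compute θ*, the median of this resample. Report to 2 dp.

Sorted: 1.72, 1.96, 2.39, 3.79, 3.79, 6.66, 6.66, 7.81
Median = average of the two middle values = 3.79

θ* = 3.79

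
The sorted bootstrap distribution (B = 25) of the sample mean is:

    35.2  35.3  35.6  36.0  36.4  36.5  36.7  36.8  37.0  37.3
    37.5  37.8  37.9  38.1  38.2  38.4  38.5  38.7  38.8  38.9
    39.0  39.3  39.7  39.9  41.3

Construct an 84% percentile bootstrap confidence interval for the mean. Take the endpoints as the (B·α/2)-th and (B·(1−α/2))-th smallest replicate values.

α = 0.16; lower rank = 25 × 0.080 = 2; upper rank = 25 × 0.920 = 23.
The 2nd smallest replicate is 35.3; the 23rd is 39.7.

(35.3, 39.7)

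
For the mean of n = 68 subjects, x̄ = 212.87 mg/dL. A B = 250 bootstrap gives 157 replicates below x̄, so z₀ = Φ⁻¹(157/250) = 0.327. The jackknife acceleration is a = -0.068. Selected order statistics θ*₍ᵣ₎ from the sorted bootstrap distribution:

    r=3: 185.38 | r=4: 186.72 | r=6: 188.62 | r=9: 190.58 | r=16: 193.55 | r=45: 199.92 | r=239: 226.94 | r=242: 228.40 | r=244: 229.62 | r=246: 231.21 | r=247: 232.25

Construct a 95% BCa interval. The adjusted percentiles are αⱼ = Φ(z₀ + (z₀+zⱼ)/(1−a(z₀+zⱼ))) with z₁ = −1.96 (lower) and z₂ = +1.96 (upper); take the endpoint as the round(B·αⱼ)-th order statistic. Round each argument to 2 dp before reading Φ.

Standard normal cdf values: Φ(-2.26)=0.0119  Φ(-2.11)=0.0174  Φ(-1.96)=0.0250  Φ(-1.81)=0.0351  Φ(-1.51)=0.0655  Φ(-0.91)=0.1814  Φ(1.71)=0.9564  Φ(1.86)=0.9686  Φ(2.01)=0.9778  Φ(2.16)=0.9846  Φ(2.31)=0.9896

Lower: z₀ + z₁ = 0.327 + (-1.960) = -1.633; 1 − a(z₀+z₁) = 1 − (-0.068)(-1.633) = 0.8890; argument = 0.327 + (-1.633)/0.8890 = -1.5100 → -1.51.
α₁ = Φ(-1.51) = 0.0655; rank = round(250 × 0.0655) = 16; θ*₍16₎ = 193.55.
Upper: z₀ + z₂ = 2.287; 1 − a(z₀+z₂) = 1.1555; argument = 2.3062 → 2.31; α₂ = 0.9896; rank = 247; θ*₍247₎ = 232.25.

(193.55, 232.25)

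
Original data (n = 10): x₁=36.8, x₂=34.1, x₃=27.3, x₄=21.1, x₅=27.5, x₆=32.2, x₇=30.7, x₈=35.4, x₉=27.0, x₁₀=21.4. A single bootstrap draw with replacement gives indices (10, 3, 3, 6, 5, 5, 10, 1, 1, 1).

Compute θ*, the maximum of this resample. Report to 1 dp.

Resample values: 21.4, 27.3, 27.3, 32.2, 27.5, 27.5, 21.4, 36.8, 36.8, 36.8.
Maximum = 36.8

θ* = 36.8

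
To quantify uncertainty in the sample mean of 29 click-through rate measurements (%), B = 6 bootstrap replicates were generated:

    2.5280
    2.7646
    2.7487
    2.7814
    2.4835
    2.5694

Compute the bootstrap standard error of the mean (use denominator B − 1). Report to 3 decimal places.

SE* = 0.134

Bootstrap SE is the standard deviation of the 6 replicate means.
Mean of replicates: (2.5280 + 2.7646 + 2.7487 + 2.7814 + 2.4835 + 2.5694) / 6 = 15.87560 / 6 = 2.64593
Sum of squared deviations: (−0.11793)² + (+0.11867)² + (+0.10277)² + (+0.13547)² + (−0.16243)² + (−0.07653)² = 0.08914
Variance = 0.08914 / 5 = 0.01783
SE* = √0.01783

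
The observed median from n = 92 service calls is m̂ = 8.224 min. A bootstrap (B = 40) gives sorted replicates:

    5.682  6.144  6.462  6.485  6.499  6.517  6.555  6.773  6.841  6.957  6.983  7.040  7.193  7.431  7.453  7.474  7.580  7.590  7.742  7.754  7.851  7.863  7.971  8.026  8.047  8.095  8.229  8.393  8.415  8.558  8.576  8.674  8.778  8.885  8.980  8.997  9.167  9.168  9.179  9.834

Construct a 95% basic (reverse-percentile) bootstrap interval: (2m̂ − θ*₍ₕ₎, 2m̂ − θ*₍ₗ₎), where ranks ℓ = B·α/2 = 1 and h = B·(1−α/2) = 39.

(7.269, 10.766)

Percentile endpoints at ranks 1 and 39: θ*₍1₎ = 5.682, θ*₍39₎ = 9.179.
Basic interval reflects these around m̂:
  lower = 2 × 8.224 − 9.179 = 7.269
  upper = 2 × 8.224 − 5.682 = 10.766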